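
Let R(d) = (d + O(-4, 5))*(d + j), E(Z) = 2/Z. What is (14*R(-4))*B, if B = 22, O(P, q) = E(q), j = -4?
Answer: 44352/5 ≈ 8870.4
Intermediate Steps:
O(P, q) = 2/q
R(d) = (-4 + d)*(⅖ + d) (R(d) = (d + 2/5)*(d - 4) = (d + 2*(⅕))*(-4 + d) = (d + ⅖)*(-4 + d) = (⅖ + d)*(-4 + d) = (-4 + d)*(⅖ + d))
(14*R(-4))*B = (14*(-8/5 + (-4)² - 18/5*(-4)))*22 = (14*(-8/5 + 16 + 72/5))*22 = (14*(144/5))*22 = (2016/5)*22 = 44352/5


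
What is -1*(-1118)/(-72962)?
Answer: -559/36481 ≈ -0.015323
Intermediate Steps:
-1*(-1118)/(-72962) = 1118*(-1/72962) = -559/36481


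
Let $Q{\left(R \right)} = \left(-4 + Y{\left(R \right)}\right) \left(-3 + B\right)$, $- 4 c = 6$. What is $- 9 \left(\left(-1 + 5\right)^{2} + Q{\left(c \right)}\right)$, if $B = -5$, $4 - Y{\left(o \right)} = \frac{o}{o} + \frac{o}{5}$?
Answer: $- \frac{972}{5} \approx -194.4$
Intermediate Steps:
$c = - \frac{3}{2}$ ($c = \left(- \frac{1}{4}\right) 6 = - \frac{3}{2} \approx -1.5$)
$Y{\left(o \right)} = 3 - \frac{o}{5}$ ($Y{\left(o \right)} = 4 - \left(\frac{o}{o} + \frac{o}{5}\right) = 4 - \left(1 + o \frac{1}{5}\right) = 4 - \left(1 + \frac{o}{5}\right) = 3 - \frac{o}{5}$)
$Q{\left(R \right)} = 8 + \frac{8 R}{5}$ ($Q{\left(R \right)} = \left(-4 - \left(-3 + \frac{R}{5}\right)\right) \left(-3 - 5\right) = \left(-1 - \frac{R}{5}\right) \left(-8\right) = 8 + \frac{8 R}{5}$)
$- 9 \left(\left(-1 + 5\right)^{2} + Q{\left(c \right)}\right) = - 9 \left(\left(-1 + 5\right)^{2} + \left(8 + \frac{8}{5} \left(- \frac{3}{2}\right)\right)\right) = - 9 \left(4^{2} + \left(8 - \frac{12}{5}\right)\right) = - 9 \left(16 + \frac{28}{5}\right) = \left(-9\right) \frac{108}{5} = - \frac{972}{5}$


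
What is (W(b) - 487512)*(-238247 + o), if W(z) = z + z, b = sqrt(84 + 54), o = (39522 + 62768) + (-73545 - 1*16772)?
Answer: 110311290288 - 452548*sqrt(138) ≈ 1.1031e+11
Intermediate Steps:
o = 11973 (o = 102290 + (-73545 - 16772) = 102290 - 90317 = 11973)
b = sqrt(138) ≈ 11.747
W(z) = 2*z
(W(b) - 487512)*(-238247 + o) = (2*sqrt(138) - 487512)*(-238247 + 11973) = (-487512 + 2*sqrt(138))*(-226274) = 110311290288 - 452548*sqrt(138)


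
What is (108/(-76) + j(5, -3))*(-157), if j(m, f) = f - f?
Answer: 4239/19 ≈ 223.11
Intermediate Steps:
j(m, f) = 0
(108/(-76) + j(5, -3))*(-157) = (108/(-76) + 0)*(-157) = (108*(-1/76) + 0)*(-157) = (-27/19 + 0)*(-157) = -27/19*(-157) = 4239/19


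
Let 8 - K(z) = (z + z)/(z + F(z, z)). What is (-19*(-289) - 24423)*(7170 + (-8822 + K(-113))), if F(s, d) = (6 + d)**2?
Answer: 44102467907/1417 ≈ 3.1124e+7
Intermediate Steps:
K(z) = 8 - 2*z/(z + (6 + z)**2) (K(z) = 8 - (z + z)/(z + (6 + z)**2) = 8 - 2*z/(z + (6 + z)**2))
(-19*(-289) - 24423)*(7170 + (-8822 + K(-113))) = (-19*(-289) - 24423)*(7170 + (-8822 + 2*(3*(-113) + 4*(6 - 113)**2)/(-113 + (6 - 113)**2))) = (5491 - 24423)*(7170 + (-8822 + 2*(-339 + 4*(-107)**2)/(-113 + (-107)**2))) = -18932*(7170 + (-8822 + 2*(-339 + 4*11449)/(-113 + 11449))) = -18932*(7170 + (-8822 + 2*(-339 + 45796)/11336)) = -18932*(7170 + (-8822 + 2*(1/11336)*45457)) = -18932*(7170 + (-8822 + 45457/5668)) = -18932*(7170 - 49957639/5668) = -18932*(-9318079/5668) = 44102467907/1417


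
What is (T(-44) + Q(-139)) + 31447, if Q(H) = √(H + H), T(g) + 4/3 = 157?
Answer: 94808/3 + I*√278 ≈ 31603.0 + 16.673*I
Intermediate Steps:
T(g) = 467/3 (T(g) = -4/3 + 157 = 467/3)
Q(H) = √2*√H (Q(H) = √(2*H) = √2*√H)
(T(-44) + Q(-139)) + 31447 = (467/3 + √2*√(-139)) + 31447 = (467/3 + √2*(I*√139)) + 31447 = (467/3 + I*√278) + 31447 = 94808/3 + I*√278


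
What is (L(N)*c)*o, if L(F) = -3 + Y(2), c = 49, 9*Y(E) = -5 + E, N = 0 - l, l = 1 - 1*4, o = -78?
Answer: 12740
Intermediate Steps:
l = -3 (l = 1 - 4 = -3)
N = 3 (N = 0 - 1*(-3) = 0 + 3 = 3)
Y(E) = -5/9 + E/9 (Y(E) = (-5 + E)/9 = -5/9 + E/9)
L(F) = -10/3 (L(F) = -3 + (-5/9 + (1/9)*2) = -3 + (-5/9 + 2/9) = -3 - 1/3 = -10/3)
(L(N)*c)*o = -10/3*49*(-78) = -490/3*(-78) = 12740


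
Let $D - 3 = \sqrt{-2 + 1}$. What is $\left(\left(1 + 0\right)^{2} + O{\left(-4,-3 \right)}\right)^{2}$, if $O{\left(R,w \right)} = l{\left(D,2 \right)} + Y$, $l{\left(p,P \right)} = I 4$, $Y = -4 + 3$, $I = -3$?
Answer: $144$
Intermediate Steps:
$D = 3 + i$ ($D = 3 + \sqrt{-2 + 1} = 3 + \sqrt{-1} = 3 + i \approx 3.0 + 1.0 i$)
$Y = -1$
$l{\left(p,P \right)} = -12$ ($l{\left(p,P \right)} = \left(-3\right) 4 = -12$)
$O{\left(R,w \right)} = -13$ ($O{\left(R,w \right)} = -12 - 1 = -13$)
$\left(\left(1 + 0\right)^{2} + O{\left(-4,-3 \right)}\right)^{2} = \left(\left(1 + 0\right)^{2} - 13\right)^{2} = \left(1^{2} - 13\right)^{2} = \left(1 - 13\right)^{2} = \left(-12\right)^{2} = 144$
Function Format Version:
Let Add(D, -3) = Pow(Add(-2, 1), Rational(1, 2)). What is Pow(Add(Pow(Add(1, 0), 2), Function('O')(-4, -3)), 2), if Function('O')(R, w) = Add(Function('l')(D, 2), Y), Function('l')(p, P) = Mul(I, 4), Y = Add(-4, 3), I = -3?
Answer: 144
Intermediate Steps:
D = Add(3, I) (D = Add(3, Pow(Add(-2, 1), Rational(1, 2))) = Add(3, Pow(-1, Rational(1, 2))) = Add(3, I) ≈ Add(3.0000, Mul(1.0000, I)))
Y = -1
Function('l')(p, P) = -12 (Function('l')(p, P) = Mul(-3, 4) = -12)
Function('O')(R, w) = -13 (Function('O')(R, w) = Add(-12, -1) = -13)
Pow(Add(Pow(Add(1, 0), 2), Function('O')(-4, -3)), 2) = Pow(Add(Pow(Add(1, 0), 2), -13), 2) = Pow(Add(Pow(1, 2), -13), 2) = Pow(Add(1, -13), 2) = Pow(-12, 2) = 144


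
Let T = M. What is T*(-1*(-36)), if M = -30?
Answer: -1080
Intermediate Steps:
T = -30
T*(-1*(-36)) = -(-30)*(-36) = -30*36 = -1080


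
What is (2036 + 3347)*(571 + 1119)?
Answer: 9097270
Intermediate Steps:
(2036 + 3347)*(571 + 1119) = 5383*1690 = 9097270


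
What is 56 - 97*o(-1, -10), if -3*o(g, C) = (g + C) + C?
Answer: -623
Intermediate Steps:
o(g, C) = -2*C/3 - g/3 (o(g, C) = -((g + C) + C)/3 = -((C + g) + C)/3 = -(g + 2*C)/3 = -2*C/3 - g/3)
56 - 97*o(-1, -10) = 56 - 97*(-⅔*(-10) - ⅓*(-1)) = 56 - 97*(20/3 + ⅓) = 56 - 97*7 = 56 - 679 = -623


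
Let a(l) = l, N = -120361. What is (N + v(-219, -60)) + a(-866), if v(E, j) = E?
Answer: -121446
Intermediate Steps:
(N + v(-219, -60)) + a(-866) = (-120361 - 219) - 866 = -120580 - 866 = -121446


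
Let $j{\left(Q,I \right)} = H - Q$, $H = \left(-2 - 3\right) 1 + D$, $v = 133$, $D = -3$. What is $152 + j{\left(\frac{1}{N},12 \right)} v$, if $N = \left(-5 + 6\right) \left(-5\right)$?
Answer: $- \frac{4427}{5} \approx -885.4$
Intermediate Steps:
$N = -5$ ($N = 1 \left(-5\right) = -5$)
$H = -8$ ($H = \left(-2 - 3\right) 1 - 3 = \left(-5\right) 1 - 3 = -5 - 3 = -8$)
$j{\left(Q,I \right)} = -8 - Q$
$152 + j{\left(\frac{1}{N},12 \right)} v = 152 + \left(-8 - \frac{1}{-5}\right) 133 = 152 + \left(-8 - - \frac{1}{5}\right) 133 = 152 + \left(-8 + \frac{1}{5}\right) 133 = 152 - \frac{5187}{5} = - \frac{4427}{5}$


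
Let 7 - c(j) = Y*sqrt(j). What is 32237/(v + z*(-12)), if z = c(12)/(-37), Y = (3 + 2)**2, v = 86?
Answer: 1947791777/4793378 + 178915350*sqrt(3)/2396689 ≈ 535.65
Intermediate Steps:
Y = 25 (Y = 5**2 = 25)
c(j) = 7 - 25*sqrt(j)
z = -7/37 + 50*sqrt(3)/37 (z = (7 - 50*sqrt(3))/(-37) = (7 - 50*sqrt(3))*(-1/37) = -7/37 + 50*sqrt(3)/37 ≈ 2.1514)
32237/(v + z*(-12)) = 32237/(86 + (-7/37 + 50*sqrt(3)/37)*(-12)) = 32237/(86 + (84/37 - 600*sqrt(3)/37)) = 32237/(3266/37 - 600*sqrt(3)/37)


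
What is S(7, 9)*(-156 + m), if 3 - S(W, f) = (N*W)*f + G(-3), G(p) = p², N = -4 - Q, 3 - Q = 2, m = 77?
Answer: -24411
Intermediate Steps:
Q = 1 (Q = 3 - 1*2 = 3 - 2 = 1)
N = -5 (N = -4 - 1*1 = -4 - 1 = -5)
S(W, f) = -6 + 5*W*f (S(W, f) = 3 - ((-5*W)*f + (-3)²) = 3 - (-5*W*f + 9) = 3 - (9 - 5*W*f) = 3 + (-9 + 5*W*f) = -6 + 5*W*f)
S(7, 9)*(-156 + m) = (-6 + 5*7*9)*(-156 + 77) = (-6 + 315)*(-79) = 309*(-79) = -24411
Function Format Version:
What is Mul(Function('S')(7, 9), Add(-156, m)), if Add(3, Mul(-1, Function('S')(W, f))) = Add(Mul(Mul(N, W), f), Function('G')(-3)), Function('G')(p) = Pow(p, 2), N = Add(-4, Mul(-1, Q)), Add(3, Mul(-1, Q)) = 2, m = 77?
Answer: -24411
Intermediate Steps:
Q = 1 (Q = Add(3, Mul(-1, 2)) = Add(3, -2) = 1)
N = -5 (N = Add(-4, Mul(-1, 1)) = Add(-4, -1) = -5)
Function('S')(W, f) = Add(-6, Mul(5, W, f)) (Function('S')(W, f) = Add(3, Mul(-1, Add(Mul(Mul(-5, W), f), Pow(-3, 2)))) = Add(3, Mul(-1, Add(Mul(-5, W, f), 9))) = Add(3, Mul(-1, Add(9, Mul(-5, W, f)))) = Add(3, Add(-9, Mul(5, W, f))) = Add(-6, Mul(5, W, f)))
Mul(Function('S')(7, 9), Add(-156, m)) = Mul(Add(-6, Mul(5, 7, 9)), Add(-156, 77)) = Mul(Add(-6, 315), -79) = Mul(309, -79) = -24411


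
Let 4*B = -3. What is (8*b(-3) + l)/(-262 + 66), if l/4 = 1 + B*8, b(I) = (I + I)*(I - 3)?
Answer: -67/49 ≈ -1.3673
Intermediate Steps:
B = -3/4 (B = (1/4)*(-3) = -3/4 ≈ -0.75000)
b(I) = 2*I*(-3 + I) (b(I) = (2*I)*(-3 + I) = 2*I*(-3 + I))
l = -20 (l = 4*(1 - 3/4*8) = 4*(1 - 6) = 4*(-5) = -20)
(8*b(-3) + l)/(-262 + 66) = (8*(2*(-3)*(-3 - 3)) - 20)/(-262 + 66) = (8*(2*(-3)*(-6)) - 20)/(-196) = (8*36 - 20)*(-1/196) = (288 - 20)*(-1/196) = 268*(-1/196) = -67/49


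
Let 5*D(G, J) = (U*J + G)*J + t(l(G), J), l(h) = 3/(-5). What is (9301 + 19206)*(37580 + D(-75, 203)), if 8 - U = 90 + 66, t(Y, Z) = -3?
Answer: -33787978764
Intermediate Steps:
l(h) = -⅗ (l(h) = 3*(-⅕) = -⅗)
U = -148 (U = 8 - (90 + 66) = 8 - 1*156 = 8 - 156 = -148)
D(G, J) = -⅗ + J*(G - 148*J)/5 (D(G, J) = ((-148*J + G)*J - 3)/5 = ((G - 148*J)*J - 3)/5 = (J*(G - 148*J) - 3)/5 = (-3 + J*(G - 148*J))/5 = -⅗ + J*(G - 148*J)/5)
(9301 + 19206)*(37580 + D(-75, 203)) = (9301 + 19206)*(37580 + (-⅗ - 148/5*203² + (⅕)*(-75)*203)) = 28507*(37580 + (-⅗ - 148/5*41209 - 3045)) = 28507*(37580 + (-⅗ - 6098932/5 - 3045)) = 28507*(37580 - 1222832) = 28507*(-1185252) = -33787978764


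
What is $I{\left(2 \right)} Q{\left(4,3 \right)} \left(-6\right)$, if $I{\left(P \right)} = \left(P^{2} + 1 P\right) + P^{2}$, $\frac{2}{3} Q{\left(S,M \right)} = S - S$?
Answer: $0$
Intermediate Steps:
$Q{\left(S,M \right)} = 0$ ($Q{\left(S,M \right)} = \frac{3 \left(S - S\right)}{2} = \frac{3}{2} \cdot 0 = 0$)
$I{\left(P \right)} = P + 2 P^{2}$ ($I{\left(P \right)} = \left(P^{2} + P\right) + P^{2} = \left(P + P^{2}\right) + P^{2} = P + 2 P^{2}$)
$I{\left(2 \right)} Q{\left(4,3 \right)} \left(-6\right) = 2 \left(1 + 2 \cdot 2\right) 0 \left(-6\right) = 2 \left(1 + 4\right) 0 \left(-6\right) = 2 \cdot 5 \cdot 0 \left(-6\right) = 10 \cdot 0 \left(-6\right) = 0 \left(-6\right) = 0$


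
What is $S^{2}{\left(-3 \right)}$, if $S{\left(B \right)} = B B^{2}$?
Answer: $729$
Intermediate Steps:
$S{\left(B \right)} = B^{3}$
$S^{2}{\left(-3 \right)} = \left(\left(-3\right)^{3}\right)^{2} = \left(-27\right)^{2} = 729$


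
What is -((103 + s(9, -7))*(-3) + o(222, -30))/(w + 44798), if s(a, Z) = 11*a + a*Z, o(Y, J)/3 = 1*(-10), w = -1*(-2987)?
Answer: 447/47785 ≈ 0.0093544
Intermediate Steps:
w = 2987
o(Y, J) = -30 (o(Y, J) = 3*(1*(-10)) = 3*(-10) = -30)
s(a, Z) = 11*a + Z*a
-((103 + s(9, -7))*(-3) + o(222, -30))/(w + 44798) = -((103 + 9*(11 - 7))*(-3) - 30)/(2987 + 44798) = -((103 + 9*4)*(-3) - 30)/47785 = -((103 + 36)*(-3) - 30)/47785 = -(139*(-3) - 30)/47785 = -(-417 - 30)/47785 = -(-447)/47785 = -1*(-447/47785) = 447/47785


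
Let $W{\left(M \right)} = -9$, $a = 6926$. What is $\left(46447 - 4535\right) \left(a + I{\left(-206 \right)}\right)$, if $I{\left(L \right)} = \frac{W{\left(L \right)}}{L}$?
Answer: $\frac{29899287340}{103} \approx 2.9028 \cdot 10^{8}$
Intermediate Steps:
$I{\left(L \right)} = - \frac{9}{L}$
$\left(46447 - 4535\right) \left(a + I{\left(-206 \right)}\right) = \left(46447 - 4535\right) \left(6926 - \frac{9}{-206}\right) = 41912 \left(6926 - - \frac{9}{206}\right) = 41912 \left(6926 + \frac{9}{206}\right) = 41912 \cdot \frac{1426765}{206} = \frac{29899287340}{103}$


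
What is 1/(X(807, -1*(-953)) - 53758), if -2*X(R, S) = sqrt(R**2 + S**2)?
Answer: -107516/5779065399 + sqrt(1559458)/5779065399 ≈ -1.8388e-5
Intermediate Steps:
X(R, S) = -sqrt(R**2 + S**2)/2
1/(X(807, -1*(-953)) - 53758) = 1/(-sqrt(807**2 + (-1*(-953))**2)/2 - 53758) = 1/(-sqrt(651249 + 953**2)/2 - 53758) = 1/(-sqrt(651249 + 908209)/2 - 53758) = 1/(-sqrt(1559458)/2 - 53758) = 1/(-53758 - sqrt(1559458)/2)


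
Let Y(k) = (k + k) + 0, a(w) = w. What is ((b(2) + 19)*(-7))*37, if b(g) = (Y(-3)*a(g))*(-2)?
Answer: -11137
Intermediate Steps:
Y(k) = 2*k (Y(k) = 2*k + 0 = 2*k)
b(g) = 12*g (b(g) = ((2*(-3))*g)*(-2) = -6*g*(-2) = 12*g)
((b(2) + 19)*(-7))*37 = ((12*2 + 19)*(-7))*37 = ((24 + 19)*(-7))*37 = (43*(-7))*37 = -301*37 = -11137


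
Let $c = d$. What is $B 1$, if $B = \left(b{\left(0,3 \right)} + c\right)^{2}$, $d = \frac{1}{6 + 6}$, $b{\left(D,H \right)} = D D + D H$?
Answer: $\frac{1}{144} \approx 0.0069444$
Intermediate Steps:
$b{\left(D,H \right)} = D^{2} + D H$
$d = \frac{1}{12} \approx 0.083333$
$c = \frac{1}{12} \approx 0.083333$
$B = \frac{1}{144}$ ($B = \left(0 \left(0 + 3\right) + \frac{1}{12}\right)^{2} = \left(0 \cdot 3 + \frac{1}{12}\right)^{2} = \left(0 + \frac{1}{12}\right)^{2} = \left(\frac{1}{12}\right)^{2} = \frac{1}{144} \approx 0.0069444$)
$B 1 = \frac{1}{144} \cdot 1 = \frac{1}{144}$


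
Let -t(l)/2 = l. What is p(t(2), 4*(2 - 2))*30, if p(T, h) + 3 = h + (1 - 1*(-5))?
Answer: 90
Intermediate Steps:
t(l) = -2*l
p(T, h) = 3 + h (p(T, h) = -3 + (h + (1 - 1*(-5))) = -3 + (h + (1 + 5)) = -3 + (h + 6) = -3 + (6 + h) = 3 + h)
p(t(2), 4*(2 - 2))*30 = (3 + 4*(2 - 2))*30 = (3 + 4*0)*30 = (3 + 0)*30 = 3*30 = 90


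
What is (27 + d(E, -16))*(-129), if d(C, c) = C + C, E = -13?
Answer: -129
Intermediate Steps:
d(C, c) = 2*C
(27 + d(E, -16))*(-129) = (27 + 2*(-13))*(-129) = (27 - 26)*(-129) = 1*(-129) = -129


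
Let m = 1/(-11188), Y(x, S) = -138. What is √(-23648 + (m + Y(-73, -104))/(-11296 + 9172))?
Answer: I*√92735212533054313/1980276 ≈ 153.78*I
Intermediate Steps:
m = -1/11188 ≈ -8.9381e-5
√(-23648 + (m + Y(-73, -104))/(-11296 + 9172)) = √(-23648 + (-1/11188 - 138)/(-11296 + 9172)) = √(-23648 - 1543945/11188/(-2124)) = √(-23648 - 1543945/11188*(-1/2124)) = √(-23648 + 1543945/23763312) = √(-561953258231/23763312) = I*√92735212533054313/1980276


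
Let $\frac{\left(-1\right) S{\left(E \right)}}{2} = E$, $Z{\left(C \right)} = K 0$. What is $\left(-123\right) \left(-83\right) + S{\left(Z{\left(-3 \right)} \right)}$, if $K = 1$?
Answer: $10209$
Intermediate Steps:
$Z{\left(C \right)} = 0$ ($Z{\left(C \right)} = 1 \cdot 0 = 0$)
$S{\left(E \right)} = - 2 E$
$\left(-123\right) \left(-83\right) + S{\left(Z{\left(-3 \right)} \right)} = \left(-123\right) \left(-83\right) - 0 = 10209 + 0 = 10209$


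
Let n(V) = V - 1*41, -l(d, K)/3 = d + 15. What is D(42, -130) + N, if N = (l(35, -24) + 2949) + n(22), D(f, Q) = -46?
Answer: 2734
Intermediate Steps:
l(d, K) = -45 - 3*d (l(d, K) = -3*(d + 15) = -3*(15 + d) = -45 - 3*d)
n(V) = -41 + V (n(V) = V - 41 = -41 + V)
N = 2780 (N = ((-45 - 3*35) + 2949) + (-41 + 22) = ((-45 - 105) + 2949) - 19 = (-150 + 2949) - 19 = 2799 - 19 = 2780)
D(42, -130) + N = -46 + 2780 = 2734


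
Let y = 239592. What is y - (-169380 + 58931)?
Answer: 350041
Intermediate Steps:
y - (-169380 + 58931) = 239592 - (-169380 + 58931) = 239592 - 1*(-110449) = 239592 + 110449 = 350041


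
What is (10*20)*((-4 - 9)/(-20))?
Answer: 130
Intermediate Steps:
(10*20)*((-4 - 9)/(-20)) = 200*(-13*(-1/20)) = 200*(13/20) = 130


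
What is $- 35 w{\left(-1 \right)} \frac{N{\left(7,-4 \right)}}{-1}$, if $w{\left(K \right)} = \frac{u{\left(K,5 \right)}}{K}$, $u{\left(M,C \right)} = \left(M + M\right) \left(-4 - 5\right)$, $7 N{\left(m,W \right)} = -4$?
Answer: $360$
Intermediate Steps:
$N{\left(m,W \right)} = - \frac{4}{7}$ ($N{\left(m,W \right)} = \frac{1}{7} \left(-4\right) = - \frac{4}{7}$)
$u{\left(M,C \right)} = - 18 M$ ($u{\left(M,C \right)} = 2 M \left(-9\right) = - 18 M$)
$w{\left(K \right)} = -18$ ($w{\left(K \right)} = \frac{\left(-18\right) K}{K} = -18$)
$- 35 w{\left(-1 \right)} \frac{N{\left(7,-4 \right)}}{-1} = \left(-35\right) \left(-18\right) \left(- \frac{4}{7 \left(-1\right)}\right) = 630 \left(\left(- \frac{4}{7}\right) \left(-1\right)\right) = 630 \cdot \frac{4}{7} = 360$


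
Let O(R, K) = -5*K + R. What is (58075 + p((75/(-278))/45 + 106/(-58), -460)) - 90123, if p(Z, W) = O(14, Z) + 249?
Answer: -768530275/24186 ≈ -31776.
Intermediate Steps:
O(R, K) = R - 5*K
p(Z, W) = 263 - 5*Z (p(Z, W) = (14 - 5*Z) + 249 = 263 - 5*Z)
(58075 + p((75/(-278))/45 + 106/(-58), -460)) - 90123 = (58075 + (263 - 5*((75/(-278))/45 + 106/(-58)))) - 90123 = (58075 + (263 - 5*((75*(-1/278))*(1/45) + 106*(-1/58)))) - 90123 = (58075 + (263 - 5*(-75/278*1/45 - 53/29))) - 90123 = (58075 + (263 - 5*(-5/834 - 53/29))) - 90123 = (58075 + (263 - 5*(-44347/24186))) - 90123 = (58075 + (263 + 221735/24186)) - 90123 = (58075 + 6582653/24186) - 90123 = 1411184603/24186 - 90123 = -768530275/24186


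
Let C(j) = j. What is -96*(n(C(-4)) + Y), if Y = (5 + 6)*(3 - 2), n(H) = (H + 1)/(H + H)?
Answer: -1092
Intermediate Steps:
n(H) = (1 + H)/(2*H) (n(H) = (1 + H)/((2*H)) = (1 + H)*(1/(2*H)) = (1 + H)/(2*H))
Y = 11 (Y = 11*1 = 11)
-96*(n(C(-4)) + Y) = -96*((½)*(1 - 4)/(-4) + 11) = -96*((½)*(-¼)*(-3) + 11) = -96*(3/8 + 11) = -96*91/8 = -4*273 = -1092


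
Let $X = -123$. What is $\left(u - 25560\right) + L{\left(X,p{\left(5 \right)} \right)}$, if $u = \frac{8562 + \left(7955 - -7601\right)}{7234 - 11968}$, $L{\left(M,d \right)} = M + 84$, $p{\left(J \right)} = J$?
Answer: $- \frac{60604892}{2367} \approx -25604.0$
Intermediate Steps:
$L{\left(M,d \right)} = 84 + M$
$u = - \frac{12059}{2367}$ ($u = \frac{8562 + \left(7955 + 7601\right)}{-4734} = \left(8562 + 15556\right) \left(- \frac{1}{4734}\right) = 24118 \left(- \frac{1}{4734}\right) = - \frac{12059}{2367} \approx -5.0946$)
$\left(u - 25560\right) + L{\left(X,p{\left(5 \right)} \right)} = \left(- \frac{12059}{2367} - 25560\right) + \left(84 - 123\right) = - \frac{60512579}{2367} - 39 = - \frac{60604892}{2367}$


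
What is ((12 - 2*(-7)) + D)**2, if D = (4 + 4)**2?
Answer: 8100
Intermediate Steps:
D = 64 (D = 8**2 = 64)
((12 - 2*(-7)) + D)**2 = ((12 - 2*(-7)) + 64)**2 = ((12 + 14) + 64)**2 = (26 + 64)**2 = 90**2 = 8100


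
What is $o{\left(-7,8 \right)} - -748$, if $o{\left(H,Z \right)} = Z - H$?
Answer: $763$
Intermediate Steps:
$o{\left(-7,8 \right)} - -748 = \left(8 - -7\right) - -748 = \left(8 + 7\right) + 748 = 15 + 748 = 763$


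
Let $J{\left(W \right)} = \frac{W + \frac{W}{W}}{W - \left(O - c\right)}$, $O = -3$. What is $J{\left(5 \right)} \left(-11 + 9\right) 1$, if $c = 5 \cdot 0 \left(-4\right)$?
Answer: $- \frac{3}{2} \approx -1.5$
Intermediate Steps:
$c = 0$ ($c = 0 \left(-4\right) = 0$)
$J{\left(W \right)} = \frac{1 + W}{3 + W}$ ($J{\left(W \right)} = \frac{W + \frac{W}{W}}{W + \left(0 - -3\right)} = \frac{W + 1}{W + \left(0 + 3\right)} = \frac{1 + W}{W + 3} = \frac{1 + W}{3 + W}$)
$J{\left(5 \right)} \left(-11 + 9\right) 1 = \frac{1 + 5}{3 + 5} \left(-11 + 9\right) 1 = \frac{1}{8} \cdot 6 \left(\left(-2\right) 1\right) = \frac{1}{8} \cdot 6 \left(-2\right) = \frac{3}{4} \left(-2\right) = - \frac{3}{2}$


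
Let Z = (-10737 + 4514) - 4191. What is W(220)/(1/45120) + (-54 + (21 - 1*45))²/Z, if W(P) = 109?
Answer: 25608439518/5207 ≈ 4.9181e+6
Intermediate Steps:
Z = -10414 (Z = -6223 - 4191 = -10414)
W(220)/(1/45120) + (-54 + (21 - 1*45))²/Z = 109/(1/45120) + (-54 + (21 - 1*45))²/(-10414) = 109/(1/45120) + (-54 + (21 - 45))²*(-1/10414) = 109*45120 + (-54 - 24)²*(-1/10414) = 4918080 + (-78)²*(-1/10414) = 4918080 + 6084*(-1/10414) = 4918080 - 3042/5207 = 25608439518/5207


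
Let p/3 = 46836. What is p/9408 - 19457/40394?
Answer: 228859529/15834448 ≈ 14.453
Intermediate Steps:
p = 140508 (p = 3*46836 = 140508)
p/9408 - 19457/40394 = 140508/9408 - 19457/40394 = 140508*(1/9408) - 19457*1/40394 = 11709/784 - 19457/40394 = 228859529/15834448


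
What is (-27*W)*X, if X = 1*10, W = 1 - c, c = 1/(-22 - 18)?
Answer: -1107/4 ≈ -276.75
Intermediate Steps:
c = -1/40 (c = 1/(-40) = -1/40 ≈ -0.025000)
W = 41/40 (W = 1 - 1*(-1/40) = 1 + 1/40 = 41/40 ≈ 1.0250)
X = 10
(-27*W)*X = -27*41/40*10 = -1107/40*10 = -1107/4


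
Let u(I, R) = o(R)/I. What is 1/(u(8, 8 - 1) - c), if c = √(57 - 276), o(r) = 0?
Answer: I*√219/219 ≈ 0.067574*I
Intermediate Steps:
u(I, R) = 0 (u(I, R) = 0/I = 0)
c = I*√219 (c = √(-219) = I*√219 ≈ 14.799*I)
1/(u(8, 8 - 1) - c) = 1/(0 - I*√219) = 1/(-I*√219) = I*√219/219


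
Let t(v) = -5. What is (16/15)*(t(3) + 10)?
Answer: 16/3 ≈ 5.3333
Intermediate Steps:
(16/15)*(t(3) + 10) = (16/15)*(-5 + 10) = (16*(1/15))*5 = (16/15)*5 = 16/3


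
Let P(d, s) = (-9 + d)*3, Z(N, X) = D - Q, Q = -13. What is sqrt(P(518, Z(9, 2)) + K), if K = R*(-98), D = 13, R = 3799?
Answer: 5*I*sqrt(14831) ≈ 608.91*I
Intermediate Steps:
Z(N, X) = 26 (Z(N, X) = 13 - 1*(-13) = 13 + 13 = 26)
K = -372302 (K = 3799*(-98) = -372302)
P(d, s) = -27 + 3*d
sqrt(P(518, Z(9, 2)) + K) = sqrt((-27 + 3*518) - 372302) = sqrt((-27 + 1554) - 372302) = sqrt(1527 - 372302) = sqrt(-370775) = 5*I*sqrt(14831)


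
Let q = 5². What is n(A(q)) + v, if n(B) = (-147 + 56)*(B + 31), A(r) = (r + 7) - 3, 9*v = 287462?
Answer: 238322/9 ≈ 26480.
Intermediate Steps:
q = 25
v = 287462/9 (v = (⅑)*287462 = 287462/9 ≈ 31940.)
A(r) = 4 + r (A(r) = (7 + r) - 3 = 4 + r)
n(B) = -2821 - 91*B (n(B) = -91*(31 + B) = -2821 - 91*B)
n(A(q)) + v = (-2821 - 91*(4 + 25)) + 287462/9 = (-2821 - 91*29) + 287462/9 = (-2821 - 2639) + 287462/9 = -5460 + 287462/9 = 238322/9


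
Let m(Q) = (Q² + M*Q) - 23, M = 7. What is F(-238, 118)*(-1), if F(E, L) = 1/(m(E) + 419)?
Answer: -1/55374 ≈ -1.8059e-5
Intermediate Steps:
m(Q) = -23 + Q² + 7*Q (m(Q) = (Q² + 7*Q) - 23 = -23 + Q² + 7*Q)
F(E, L) = 1/(396 + E² + 7*E) (F(E, L) = 1/((-23 + E² + 7*E) + 419) = 1/(396 + E² + 7*E))
F(-238, 118)*(-1) = -1/(396 + (-238)² + 7*(-238)) = -1/(396 + 56644 - 1666) = -1/55374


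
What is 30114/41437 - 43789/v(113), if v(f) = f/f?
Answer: -1814454679/41437 ≈ -43788.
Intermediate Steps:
v(f) = 1
30114/41437 - 43789/v(113) = 30114/41437 - 43789/1 = 30114*(1/41437) - 43789*1 = 30114/41437 - 43789 = -1814454679/41437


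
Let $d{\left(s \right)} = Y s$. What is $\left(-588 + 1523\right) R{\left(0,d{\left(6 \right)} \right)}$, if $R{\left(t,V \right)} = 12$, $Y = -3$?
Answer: $11220$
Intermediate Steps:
$d{\left(s \right)} = - 3 s$
$\left(-588 + 1523\right) R{\left(0,d{\left(6 \right)} \right)} = \left(-588 + 1523\right) 12 = 935 \cdot 12 = 11220$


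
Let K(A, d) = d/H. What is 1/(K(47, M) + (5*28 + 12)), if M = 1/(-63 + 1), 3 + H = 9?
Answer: 372/56543 ≈ 0.0065791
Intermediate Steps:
H = 6 (H = -3 + 9 = 6)
M = -1/62 (M = 1/(-62) = -1/62 ≈ -0.016129)
K(A, d) = d/6
1/(K(47, M) + (5*28 + 12)) = 1/((⅙)*(-1/62) + (5*28 + 12)) = 1/(-1/372 + (140 + 12)) = 1/(-1/372 + 152) = 1/(56543/372) = 372/56543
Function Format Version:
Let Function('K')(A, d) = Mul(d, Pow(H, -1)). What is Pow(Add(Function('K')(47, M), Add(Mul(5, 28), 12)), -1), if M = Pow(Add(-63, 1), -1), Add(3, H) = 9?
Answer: Rational(372, 56543) ≈ 0.0065791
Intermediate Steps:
H = 6 (H = Add(-3, 9) = 6)
M = Rational(-1, 62) (M = Pow(-62, -1) = Rational(-1, 62) ≈ -0.016129)
Function('K')(A, d) = Mul(Rational(1, 6), d) (Function('K')(A, d) = Mul(d, Pow(6, -1)) = Mul(d, Rational(1, 6)) = Mul(Rational(1, 6), d))
Pow(Add(Function('K')(47, M), Add(Mul(5, 28), 12)), -1) = Pow(Add(Mul(Rational(1, 6), Rational(-1, 62)), Add(Mul(5, 28), 12)), -1) = Pow(Add(Rational(-1, 372), Add(140, 12)), -1) = Pow(Add(Rational(-1, 372), 152), -1) = Pow(Rational(56543, 372), -1) = Rational(372, 56543)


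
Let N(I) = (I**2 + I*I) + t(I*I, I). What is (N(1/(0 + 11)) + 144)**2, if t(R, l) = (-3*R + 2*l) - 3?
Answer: 291794724/14641 ≈ 19930.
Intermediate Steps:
t(R, l) = -3 - 3*R + 2*l
N(I) = -3 - I**2 + 2*I (N(I) = (I**2 + I*I) + (-3 - 3*I*I + 2*I) = (I**2 + I**2) + (-3 - 3*I**2 + 2*I) = 2*I**2 + (-3 - 3*I**2 + 2*I) = -3 - I**2 + 2*I)
(N(1/(0 + 11)) + 144)**2 = ((-3 - (1/(0 + 11))**2 + 2/(0 + 11)) + 144)**2 = ((-3 - (1/11)**2 + 2/11) + 144)**2 = ((-3 - (1/11)**2 + 2*(1/11)) + 144)**2 = ((-3 - 1*1/121 + 2/11) + 144)**2 = ((-3 - 1/121 + 2/11) + 144)**2 = (-342/121 + 144)**2 = (17082/121)**2 = 291794724/14641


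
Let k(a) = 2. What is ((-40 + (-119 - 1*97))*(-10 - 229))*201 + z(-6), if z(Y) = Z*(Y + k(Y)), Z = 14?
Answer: 12297928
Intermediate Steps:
z(Y) = 28 + 14*Y (z(Y) = 14*(Y + 2) = 14*(2 + Y) = 28 + 14*Y)
((-40 + (-119 - 1*97))*(-10 - 229))*201 + z(-6) = ((-40 + (-119 - 1*97))*(-10 - 229))*201 + (28 + 14*(-6)) = ((-40 + (-119 - 97))*(-239))*201 + (28 - 84) = ((-40 - 216)*(-239))*201 - 56 = -256*(-239)*201 - 56 = 61184*201 - 56 = 12297984 - 56 = 12297928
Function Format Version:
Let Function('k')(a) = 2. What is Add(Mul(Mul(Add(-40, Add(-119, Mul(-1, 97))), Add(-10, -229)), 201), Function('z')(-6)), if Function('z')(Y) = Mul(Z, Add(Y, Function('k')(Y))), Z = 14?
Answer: 12297928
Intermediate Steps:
Function('z')(Y) = Add(28, Mul(14, Y)) (Function('z')(Y) = Mul(14, Add(Y, 2)) = Mul(14, Add(2, Y)) = Add(28, Mul(14, Y)))
Add(Mul(Mul(Add(-40, Add(-119, Mul(-1, 97))), Add(-10, -229)), 201), Function('z')(-6)) = Add(Mul(Mul(Add(-40, Add(-119, Mul(-1, 97))), Add(-10, -229)), 201), Add(28, Mul(14, -6))) = Add(Mul(Mul(Add(-40, Add(-119, -97)), -239), 201), Add(28, -84)) = Add(Mul(Mul(Add(-40, -216), -239), 201), -56) = Add(Mul(Mul(-256, -239), 201), -56) = Add(Mul(61184, 201), -56) = Add(12297984, -56) = 12297928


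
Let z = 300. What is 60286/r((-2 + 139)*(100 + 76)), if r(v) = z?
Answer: 30143/150 ≈ 200.95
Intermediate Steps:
r(v) = 300
60286/r((-2 + 139)*(100 + 76)) = 60286/300 = 60286*(1/300) = 30143/150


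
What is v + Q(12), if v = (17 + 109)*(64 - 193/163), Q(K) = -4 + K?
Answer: 1291418/163 ≈ 7922.8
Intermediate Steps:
v = 1290114/163 (v = 126*(64 - 193*1/163) = 126*(64 - 193/163) = 126*(10239/163) = 1290114/163 ≈ 7914.8)
v + Q(12) = 1290114/163 + (-4 + 12) = 1290114/163 + 8 = 1291418/163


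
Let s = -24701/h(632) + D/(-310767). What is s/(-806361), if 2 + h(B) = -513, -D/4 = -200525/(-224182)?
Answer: -860439380510447/14465797549577349255 ≈ -5.9481e-5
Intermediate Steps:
D = -401050/112091 (D = -(-802100)/(-224182) = -(-802100)*(-1)/224182 = -4*200525/224182 = -401050/112091 ≈ -3.5779)
h(B) = -515 (h(B) = -2 - 513 = -515)
s = 860439380510447/17939604655455 (s = -24701/(-515) - 401050/112091/(-310767) = -24701*(-1/515) - 401050/112091*(-1/310767) = 24701/515 + 401050/34834183797 = 860439380510447/17939604655455 ≈ 47.963)
s/(-806361) = (860439380510447/17939604655455)/(-806361) = (860439380510447/17939604655455)*(-1/806361) = -860439380510447/14465797549577349255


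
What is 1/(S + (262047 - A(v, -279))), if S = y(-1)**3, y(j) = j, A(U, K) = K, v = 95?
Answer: 1/262325 ≈ 3.8121e-6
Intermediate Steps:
S = -1 (S = (-1)**3 = -1)
1/(S + (262047 - A(v, -279))) = 1/(-1 + (262047 - 1*(-279))) = 1/(-1 + (262047 + 279)) = 1/(-1 + 262326) = 1/262325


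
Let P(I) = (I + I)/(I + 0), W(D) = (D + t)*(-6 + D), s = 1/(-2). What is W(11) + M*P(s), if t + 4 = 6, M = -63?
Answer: -61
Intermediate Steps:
t = 2 (t = -4 + 6 = 2)
s = -1/2 (s = 1*(-1/2) = -1/2 ≈ -0.50000)
W(D) = (-6 + D)*(2 + D) (W(D) = (D + 2)*(-6 + D) = (2 + D)*(-6 + D) = (-6 + D)*(2 + D))
P(I) = 2 (P(I) = (2*I)/I = 2)
W(11) + M*P(s) = (-12 + 11**2 - 4*11) - 63*2 = (-12 + 121 - 44) - 126 = 65 - 126 = -61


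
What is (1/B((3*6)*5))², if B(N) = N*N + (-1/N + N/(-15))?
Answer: 8100/530652514681 ≈ 1.5264e-8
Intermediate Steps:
B(N) = N² - 1/N - N/15 (B(N) = N² + (-1/N + N*(-1/15)) = N² + (-1/N - N/15) = N² - 1/N - N/15)
(1/B((3*6)*5))² = (1/(((3*6)*5)² - 1/((3*6)*5) - 3*6*5/15))² = (1/((18*5)² - 1/(18*5) - 6*5/5))² = (1/(90² - 1/90 - 1/15*90))² = (1/(8100 - 1*1/90 - 6))² = (1/(8100 - 1/90 - 6))² = (1/(728459/90))² = (90/728459)² = 8100/530652514681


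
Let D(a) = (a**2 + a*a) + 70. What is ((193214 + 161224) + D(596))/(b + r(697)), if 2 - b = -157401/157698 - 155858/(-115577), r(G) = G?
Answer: 718884266066120/471621125961 ≈ 1524.3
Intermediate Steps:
D(a) = 70 + 2*a**2 (D(a) = (a**2 + a**2) + 70 = 2*a**2 + 70 = 70 + 2*a**2)
b = 3340662665/2025140194 (b = 2 - (-157401/157698 - 155858/(-115577)) = 2 - (-157401*1/157698 - 155858*(-1/115577)) = 2 - (-17489/17522 + 155858/115577) = 2 - 1*709617723/2025140194 = 2 - 709617723/2025140194 = 3340662665/2025140194 ≈ 1.6496)
((193214 + 161224) + D(596))/(b + r(697)) = ((193214 + 161224) + (70 + 2*596**2))/(3340662665/2025140194 + 697) = (354438 + (70 + 2*355216))/(1414863377883/2025140194) = (354438 + (70 + 710432))*(2025140194/1414863377883) = (354438 + 710502)*(2025140194/1414863377883) = 1064940*(2025140194/1414863377883) = 718884266066120/471621125961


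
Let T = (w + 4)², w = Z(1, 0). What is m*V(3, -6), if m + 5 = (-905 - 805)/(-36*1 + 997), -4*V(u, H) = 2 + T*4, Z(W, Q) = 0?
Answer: 214995/1922 ≈ 111.86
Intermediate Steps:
w = 0
T = 16 (T = (0 + 4)² = 4² = 16)
V(u, H) = -33/2 (V(u, H) = -(2 + 16*4)/4 = -(2 + 64)/4 = -¼*66 = -33/2)
m = -6515/961 (m = -5 + (-905 - 805)/(-36*1 + 997) = -5 - 1710/(-36 + 997) = -5 - 1710/961 = -6515/961 ≈ -6.7794)
m*V(3, -6) = -6515/961*(-33/2) = 214995/1922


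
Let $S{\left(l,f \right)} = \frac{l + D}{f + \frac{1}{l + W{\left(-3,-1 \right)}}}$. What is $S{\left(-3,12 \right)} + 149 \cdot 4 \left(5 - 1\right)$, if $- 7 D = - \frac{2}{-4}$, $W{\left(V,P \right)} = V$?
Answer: $\frac{1184719}{497} \approx 2383.7$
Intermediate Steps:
$D = - \frac{1}{14}$ ($D = - \frac{\left(-2\right) \frac{1}{-4}}{7} = - \frac{\left(-2\right) \left(- \frac{1}{4}\right)}{7} = \left(- \frac{1}{7}\right) \frac{1}{2} = - \frac{1}{14} \approx -0.071429$)
$S{\left(l,f \right)} = \frac{- \frac{1}{14} + l}{f + \frac{1}{-3 + l}}$ ($S{\left(l,f \right)} = \frac{l - \frac{1}{14}}{f + \frac{1}{l - 3}} = \frac{- \frac{1}{14} + l}{f + \frac{1}{-3 + l}}$)
$S{\left(-3,12 \right)} + 149 \cdot 4 \left(5 - 1\right) = \frac{3 - -129 + 14 \left(-3\right)^{2}}{14 \left(1 - 36 + 12 \left(-3\right)\right)} + 149 \cdot 4 \left(5 - 1\right) = \frac{3 + 129 + 14 \cdot 9}{14 \left(1 - 36 - 36\right)} + 149 \cdot 4 \cdot 4 = \frac{3 + 129 + 126}{14 \left(-71\right)} + 149 \cdot 16 = \frac{1}{14} \left(- \frac{1}{71}\right) 258 + 2384 = - \frac{129}{497} + 2384 = \frac{1184719}{497}$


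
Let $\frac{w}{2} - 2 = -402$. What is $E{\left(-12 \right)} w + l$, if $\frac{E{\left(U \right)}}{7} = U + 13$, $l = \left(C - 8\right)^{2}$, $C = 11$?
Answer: $-5591$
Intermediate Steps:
$w = -800$ ($w = 4 + 2 \left(-402\right) = 4 - 804 = -800$)
$l = 9$ ($l = \left(11 - 8\right)^{2} = 3^{2} = 9$)
$E{\left(U \right)} = 91 + 7 U$ ($E{\left(U \right)} = 7 \left(U + 13\right) = 7 \left(13 + U\right) = 91 + 7 U$)
$E{\left(-12 \right)} w + l = \left(91 + 7 \left(-12\right)\right) \left(-800\right) + 9 = \left(91 - 84\right) \left(-800\right) + 9 = 7 \left(-800\right) + 9 = -5600 + 9 = -5591$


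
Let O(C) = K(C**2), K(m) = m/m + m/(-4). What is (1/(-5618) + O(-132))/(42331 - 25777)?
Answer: -24466391/93000372 ≈ -0.26308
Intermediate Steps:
K(m) = 1 - m/4 (K(m) = 1 + m*(-1/4) = 1 - m/4)
O(C) = 1 - C**2/4
(1/(-5618) + O(-132))/(42331 - 25777) = (1/(-5618) + (1 - 1/4*(-132)**2))/(42331 - 25777) = (-1/5618 + (1 - 1/4*17424))/16554 = (-1/5618 + (1 - 4356))*(1/16554) = (-1/5618 - 4355)*(1/16554) = -24466391/5618*1/16554 = -24466391/93000372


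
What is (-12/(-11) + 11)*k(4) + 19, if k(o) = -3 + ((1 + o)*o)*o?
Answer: 950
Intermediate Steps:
k(o) = -3 + o²*(1 + o) (k(o) = -3 + (o*(1 + o))*o = -3 + o²*(1 + o))
(-12/(-11) + 11)*k(4) + 19 = (-12/(-11) + 11)*(-3 + 4² + 4³) + 19 = (-12*(-1/11) + 11)*(-3 + 16 + 64) + 19 = (12/11 + 11)*77 + 19 = (133/11)*77 + 19 = 931 + 19 = 950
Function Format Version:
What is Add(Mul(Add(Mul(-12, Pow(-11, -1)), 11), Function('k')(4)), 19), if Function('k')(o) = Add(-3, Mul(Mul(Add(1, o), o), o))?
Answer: 950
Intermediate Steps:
Function('k')(o) = Add(-3, Mul(Pow(o, 2), Add(1, o))) (Function('k')(o) = Add(-3, Mul(Mul(o, Add(1, o)), o)) = Add(-3, Mul(Pow(o, 2), Add(1, o))))
Add(Mul(Add(Mul(-12, Pow(-11, -1)), 11), Function('k')(4)), 19) = Add(Mul(Add(Mul(-12, Pow(-11, -1)), 11), Add(-3, Pow(4, 2), Pow(4, 3))), 19) = Add(Mul(Add(Mul(-12, Rational(-1, 11)), 11), Add(-3, 16, 64)), 19) = Add(Mul(Add(Rational(12, 11), 11), 77), 19) = Add(Mul(Rational(133, 11), 77), 19) = Add(931, 19) = 950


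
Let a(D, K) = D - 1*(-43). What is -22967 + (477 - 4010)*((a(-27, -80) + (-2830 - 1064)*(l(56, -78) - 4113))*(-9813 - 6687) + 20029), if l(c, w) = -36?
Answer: 941818812593576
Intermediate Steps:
a(D, K) = 43 + D (a(D, K) = D + 43 = 43 + D)
-22967 + (477 - 4010)*((a(-27, -80) + (-2830 - 1064)*(l(56, -78) - 4113))*(-9813 - 6687) + 20029) = -22967 + (477 - 4010)*(((43 - 27) + (-2830 - 1064)*(-36 - 4113))*(-9813 - 6687) + 20029) = -22967 - 3533*((16 - 3894*(-4149))*(-16500) + 20029) = -22967 - 3533*((16 + 16156206)*(-16500) + 20029) = -22967 - 3533*(16156222*(-16500) + 20029) = -22967 - 3533*(-266577663000 + 20029) = -22967 - 3533*(-266577642971) = -22967 + 941818812616543 = 941818812593576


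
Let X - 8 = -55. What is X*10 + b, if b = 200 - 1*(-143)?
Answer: -127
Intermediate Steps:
X = -47 (X = 8 - 55 = -47)
b = 343 (b = 200 + 143 = 343)
X*10 + b = -47*10 + 343 = -470 + 343 = -127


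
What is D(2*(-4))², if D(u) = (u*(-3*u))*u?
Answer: 2359296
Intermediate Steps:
D(u) = -3*u³ (D(u) = (-3*u²)*u = -3*u³)
D(2*(-4))² = (-3*(2*(-4))³)² = (-3*(-8)³)² = (-3*(-512))² = 1536² = 2359296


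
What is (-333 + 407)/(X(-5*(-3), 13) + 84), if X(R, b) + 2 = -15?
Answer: 74/67 ≈ 1.1045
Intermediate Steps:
X(R, b) = -17 (X(R, b) = -2 - 15 = -17)
(-333 + 407)/(X(-5*(-3), 13) + 84) = (-333 + 407)/(-17 + 84) = 74/67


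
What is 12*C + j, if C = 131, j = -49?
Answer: 1523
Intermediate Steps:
12*C + j = 12*131 - 49 = 1572 - 49 = 1523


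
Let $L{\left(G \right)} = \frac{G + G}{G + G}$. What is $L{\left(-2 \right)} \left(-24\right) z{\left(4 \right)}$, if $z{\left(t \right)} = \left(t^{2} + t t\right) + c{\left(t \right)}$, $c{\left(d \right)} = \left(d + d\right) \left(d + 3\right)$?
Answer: $-2112$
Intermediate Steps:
$L{\left(G \right)} = 1$ ($L{\left(G \right)} = \frac{2 G}{2 G} = 2 G \frac{1}{2 G} = 1$)
$c{\left(d \right)} = 2 d \left(3 + d\right)$
$z{\left(t \right)} = 2 t^{2} + 2 t \left(3 + t\right)$ ($z{\left(t \right)} = \left(t^{2} + t t\right) + 2 t \left(3 + t\right) = \left(t^{2} + t^{2}\right) + 2 t \left(3 + t\right) = 2 t^{2} + 2 t \left(3 + t\right)$)
$L{\left(-2 \right)} \left(-24\right) z{\left(4 \right)} = 1 \left(-24\right) 2 \cdot 4 \left(3 + 2 \cdot 4\right) = - 24 \cdot 2 \cdot 4 \left(3 + 8\right) = - 24 \cdot 2 \cdot 4 \cdot 11 = \left(-24\right) 88 = -2112$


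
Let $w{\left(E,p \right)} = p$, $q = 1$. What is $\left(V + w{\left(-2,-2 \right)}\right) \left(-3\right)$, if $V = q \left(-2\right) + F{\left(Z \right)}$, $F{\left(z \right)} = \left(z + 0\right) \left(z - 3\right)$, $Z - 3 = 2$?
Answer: $-18$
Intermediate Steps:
$Z = 5$ ($Z = 3 + 2 = 5$)
$F{\left(z \right)} = z \left(-3 + z\right)$
$V = 8$ ($V = 1 \left(-2\right) + 5 \left(-3 + 5\right) = -2 + 5 \cdot 2 = -2 + 10 = 8$)
$\left(V + w{\left(-2,-2 \right)}\right) \left(-3\right) = \left(8 - 2\right) \left(-3\right) = 6 \left(-3\right) = -18$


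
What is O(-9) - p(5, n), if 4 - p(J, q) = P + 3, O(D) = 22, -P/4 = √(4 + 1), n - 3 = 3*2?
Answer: 21 - 4*√5 ≈ 12.056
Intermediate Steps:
n = 9 (n = 3 + 3*2 = 3 + 6 = 9)
P = -4*√5 (P = -4*√(4 + 1) = -4*√5 ≈ -8.9443)
p(J, q) = 1 + 4*√5 (p(J, q) = 4 - (-4*√5 + 3) = 4 - (3 - 4*√5) = 4 + (-3 + 4*√5) = 1 + 4*√5)
O(-9) - p(5, n) = 22 - (1 + 4*√5) = 22 + (-1 - 4*√5) = 21 - 4*√5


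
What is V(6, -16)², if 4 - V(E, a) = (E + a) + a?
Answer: 900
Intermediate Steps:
V(E, a) = 4 - E - 2*a (V(E, a) = 4 - ((E + a) + a) = 4 - (E + 2*a) = 4 + (-E - 2*a) = 4 - E - 2*a)
V(6, -16)² = (4 - 1*6 - 2*(-16))² = (4 - 6 + 32)² = 30² = 900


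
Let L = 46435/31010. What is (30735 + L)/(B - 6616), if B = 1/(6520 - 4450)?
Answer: -197299728495/42468564019 ≈ -4.6458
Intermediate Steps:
B = 1/2070 ≈ 0.00048309
L = 9287/6202 (L = 46435*(1/31010) = 9287/6202 ≈ 1.4974)
(30735 + L)/(B - 6616) = (30735 + 9287/6202)/(1/2070 - 6616) = 190627757/(6202*(-13695119/2070)) = (190627757/6202)*(-2070/13695119) = -197299728495/42468564019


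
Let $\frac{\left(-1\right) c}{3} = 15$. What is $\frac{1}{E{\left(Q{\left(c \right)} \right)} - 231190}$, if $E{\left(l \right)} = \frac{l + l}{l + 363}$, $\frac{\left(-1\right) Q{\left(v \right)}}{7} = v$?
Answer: $- \frac{113}{26124365} \approx -4.3255 \cdot 10^{-6}$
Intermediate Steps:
$c = -45$ ($c = \left(-3\right) 15 = -45$)
$Q{\left(v \right)} = - 7 v$
$E{\left(l \right)} = \frac{2 l}{363 + l}$
$\frac{1}{E{\left(Q{\left(c \right)} \right)} - 231190} = \frac{1}{\frac{2 \left(\left(-7\right) \left(-45\right)\right)}{363 - -315} - 231190} = \frac{1}{2 \cdot 315 \frac{1}{363 + 315} - 231190} = \frac{1}{2 \cdot 315 \cdot \frac{1}{678} - 231190} = \frac{1}{\frac{105}{113} - 231190} = \frac{1}{- \frac{26124365}{113}} = - \frac{113}{26124365}$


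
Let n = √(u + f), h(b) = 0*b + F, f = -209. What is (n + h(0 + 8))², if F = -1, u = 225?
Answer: 9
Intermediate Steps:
h(b) = -1 (h(b) = 0*b - 1 = 0 - 1 = -1)
n = 4 (n = √(225 - 209) = √16 = 4)
(n + h(0 + 8))² = (4 - 1)² = 3² = 9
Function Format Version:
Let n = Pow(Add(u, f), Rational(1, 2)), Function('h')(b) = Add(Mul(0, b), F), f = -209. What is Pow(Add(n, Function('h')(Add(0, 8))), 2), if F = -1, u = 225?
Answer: 9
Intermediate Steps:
Function('h')(b) = -1 (Function('h')(b) = Add(Mul(0, b), -1) = Add(0, -1) = -1)
n = 4 (n = Pow(Add(225, -209), Rational(1, 2)) = Pow(16, Rational(1, 2)) = 4)
Pow(Add(n, Function('h')(Add(0, 8))), 2) = Pow(Add(4, -1), 2) = Pow(3, 2) = 9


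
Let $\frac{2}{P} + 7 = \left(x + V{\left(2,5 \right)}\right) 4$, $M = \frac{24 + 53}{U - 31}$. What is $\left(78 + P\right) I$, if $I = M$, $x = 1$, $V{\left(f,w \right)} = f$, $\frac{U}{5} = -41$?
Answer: $- \frac{7546}{295} \approx -25.58$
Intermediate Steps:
$U = -205$ ($U = 5 \left(-41\right) = -205$)
$M = - \frac{77}{236}$ ($M = \frac{24 + 53}{-205 - 31} = \frac{77}{-236} = 77 \left(- \frac{1}{236}\right) = - \frac{77}{236} \approx -0.32627$)
$I = - \frac{77}{236} \approx -0.32627$
$P = \frac{2}{5}$ ($P = \frac{2}{-7 + \left(1 + 2\right) 4} = \frac{2}{-7 + 3 \cdot 4} = \frac{2}{-7 + 12} = \frac{2}{5} \approx 0.4$)
$\left(78 + P\right) I = \left(78 + \frac{2}{5}\right) \left(- \frac{77}{236}\right) = \frac{392}{5} \left(- \frac{77}{236}\right) = - \frac{7546}{295}$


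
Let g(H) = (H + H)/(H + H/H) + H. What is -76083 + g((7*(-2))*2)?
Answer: -2054941/27 ≈ -76109.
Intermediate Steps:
g(H) = H + 2*H/(1 + H) (g(H) = (2*H)/(H + 1) + H = (2*H)/(1 + H) + H = 2*H/(1 + H) + H = H + 2*H/(1 + H))
-76083 + g((7*(-2))*2) = -76083 + ((7*(-2))*2)*(3 + (7*(-2))*2)/(1 + (7*(-2))*2) = -76083 + (-14*2)*(3 - 14*2)/(1 - 14*2) = -76083 - 28*(3 - 28)/(1 - 28) = -76083 - 28*(-25)/(-27) = -76083 - 28*(-1/27)*(-25) = -76083 - 700/27 = -2054941/27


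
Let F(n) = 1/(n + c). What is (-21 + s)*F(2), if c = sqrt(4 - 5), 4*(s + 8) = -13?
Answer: -129/10 + 129*I/20 ≈ -12.9 + 6.45*I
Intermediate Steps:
s = -45/4 (s = -8 + (1/4)*(-13) = -8 - 13/4 = -45/4 ≈ -11.250)
c = I (c = sqrt(-1) = I ≈ 1.0*I)
F(n) = 1/(I + n) (F(n) = 1/(n + I) = 1/(I + n))
(-21 + s)*F(2) = (-21 - 45/4)/(I + 2) = -129*(2 - I)/5/4 = -129*(2 - I)/20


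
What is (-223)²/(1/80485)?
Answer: 4002438565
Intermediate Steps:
(-223)²/(1/80485) = 49729/(1/80485) = 49729*80485 = 4002438565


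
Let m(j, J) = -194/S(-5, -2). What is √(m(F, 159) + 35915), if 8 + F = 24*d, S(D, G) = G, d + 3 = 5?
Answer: 2*√9003 ≈ 189.77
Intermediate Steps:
d = 2 (d = -3 + 5 = 2)
F = 40 (F = -8 + 24*2 = -8 + 48 = 40)
m(j, J) = 97 (m(j, J) = -194/(-2) = -194*(-½) = 97)
√(m(F, 159) + 35915) = √(97 + 35915) = √36012 = 2*√9003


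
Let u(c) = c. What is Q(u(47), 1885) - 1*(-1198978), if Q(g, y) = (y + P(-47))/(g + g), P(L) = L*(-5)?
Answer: 56353026/47 ≈ 1.1990e+6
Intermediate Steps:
P(L) = -5*L
Q(g, y) = (235 + y)/(2*g) (Q(g, y) = (y - 5*(-47))/(g + g) = (y + 235)/((2*g)) = (235 + y)*(1/(2*g)) = (235 + y)/(2*g))
Q(u(47), 1885) - 1*(-1198978) = (½)*(235 + 1885)/47 - 1*(-1198978) = (½)*(1/47)*2120 + 1198978 = 1060/47 + 1198978 = 56353026/47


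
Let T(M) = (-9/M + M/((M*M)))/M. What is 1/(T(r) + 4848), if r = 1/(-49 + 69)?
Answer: 1/1648 ≈ 0.00060680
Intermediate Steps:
r = 1/20 ≈ 0.050000
T(M) = -8/M² (T(M) = (-9/M + M/(M²))/M = (-9/M + M/M²)/M = (-9/M + 1/M)/M = (-8/M)/M = -8/M²)
1/(T(r) + 4848) = 1/(-8/20⁻² + 4848) = 1/(-8*400 + 4848) = 1/(-3200 + 4848) = 1/1648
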